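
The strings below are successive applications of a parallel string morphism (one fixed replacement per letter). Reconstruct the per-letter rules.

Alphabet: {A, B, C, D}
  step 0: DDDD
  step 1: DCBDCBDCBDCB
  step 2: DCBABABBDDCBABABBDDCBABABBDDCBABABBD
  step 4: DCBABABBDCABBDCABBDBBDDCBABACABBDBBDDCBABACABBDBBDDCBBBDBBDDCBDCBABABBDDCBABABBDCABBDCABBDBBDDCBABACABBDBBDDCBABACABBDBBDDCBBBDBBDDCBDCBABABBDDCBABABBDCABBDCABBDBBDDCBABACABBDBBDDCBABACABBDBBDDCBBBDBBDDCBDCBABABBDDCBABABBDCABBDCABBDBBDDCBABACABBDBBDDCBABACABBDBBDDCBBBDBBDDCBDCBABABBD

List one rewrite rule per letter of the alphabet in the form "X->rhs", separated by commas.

A->CA, B->BBD, C->ABA, D->DCB

  step 1 ⇒ step 2: DCBDCBDCBDCB ⇒ DCB·ABA·BBD·DCB·ABA·BBD·DCB·ABA·BBD·DCB·ABA·BBD
    B ↦ BBD
    C ↦ ABA
    D ↦ DCB
    A ↦ CA  (constrained at step 2)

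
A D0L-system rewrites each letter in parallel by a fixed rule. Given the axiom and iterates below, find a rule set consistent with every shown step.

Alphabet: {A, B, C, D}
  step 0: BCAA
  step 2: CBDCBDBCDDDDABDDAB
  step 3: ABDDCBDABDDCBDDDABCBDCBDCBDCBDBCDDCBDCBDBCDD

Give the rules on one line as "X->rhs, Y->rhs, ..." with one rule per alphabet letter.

A->BC, B->DD, C->AB, D->CBD

  step 2 ⇒ step 3: CBDCBDBCDDDDABDDAB ⇒ AB·DD·CBD·AB·DD·CBD·DD·AB·CBD·CBD·CBD·CBD·BC·DD·CBD·CBD·BC·DD
    A ↦ BC
    B ↦ DD
    C ↦ AB
    D ↦ CBD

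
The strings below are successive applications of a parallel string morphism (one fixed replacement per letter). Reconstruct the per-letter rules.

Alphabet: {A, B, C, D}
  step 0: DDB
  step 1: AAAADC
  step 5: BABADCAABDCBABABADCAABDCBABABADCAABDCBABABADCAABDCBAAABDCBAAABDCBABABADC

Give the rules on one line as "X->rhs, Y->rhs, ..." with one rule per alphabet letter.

A->BA, B->DC, C->B, D->AA

  step 0 ⇒ step 1: DDB ⇒ AA·AA·DC
    B ↦ DC
    D ↦ AA
    A ↦ BA  (constrained at step 1)
    C ↦ B  (constrained at step 1)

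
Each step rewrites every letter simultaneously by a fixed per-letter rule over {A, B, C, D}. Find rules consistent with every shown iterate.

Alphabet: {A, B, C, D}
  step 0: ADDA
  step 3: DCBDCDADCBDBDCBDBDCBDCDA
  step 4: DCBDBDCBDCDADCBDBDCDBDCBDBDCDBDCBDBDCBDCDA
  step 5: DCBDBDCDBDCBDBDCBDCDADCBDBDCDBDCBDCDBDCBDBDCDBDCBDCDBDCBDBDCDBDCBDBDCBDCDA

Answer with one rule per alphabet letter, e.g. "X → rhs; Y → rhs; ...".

A->DA, B->DB, C->B, D->DC

  step 4 ⇒ step 5: DCBDBDCBDCDADCBDBDCDBDCBDBDCDBDCBDBDCBDCDA ⇒ DC·B·DB·DC·DB·DC·B·DB·DC·B·DC·DA·DC·B·DB·DC·DB·DC·B·DC·DB·DC·B·DB·DC·DB·DC·B·DC·DB·DC·B·DB·DC·DB·DC·B·DB·DC·B·DC·DA
    A ↦ DA
    B ↦ DB
    C ↦ B
    D ↦ DC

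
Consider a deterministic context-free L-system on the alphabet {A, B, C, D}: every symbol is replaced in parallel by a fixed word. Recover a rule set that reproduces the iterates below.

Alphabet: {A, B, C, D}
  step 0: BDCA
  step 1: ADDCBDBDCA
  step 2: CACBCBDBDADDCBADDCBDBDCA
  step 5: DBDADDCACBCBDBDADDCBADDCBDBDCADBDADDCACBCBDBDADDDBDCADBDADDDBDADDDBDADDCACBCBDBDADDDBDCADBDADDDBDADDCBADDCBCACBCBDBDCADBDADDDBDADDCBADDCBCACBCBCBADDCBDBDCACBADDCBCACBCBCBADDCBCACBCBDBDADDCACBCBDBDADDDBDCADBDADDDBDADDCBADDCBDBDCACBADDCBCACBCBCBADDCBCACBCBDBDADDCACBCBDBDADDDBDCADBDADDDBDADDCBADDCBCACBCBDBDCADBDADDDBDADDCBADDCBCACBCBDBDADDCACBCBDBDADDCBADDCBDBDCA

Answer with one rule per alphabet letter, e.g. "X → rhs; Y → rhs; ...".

A->CA, B->ADD, C->DBD, D->CB

  step 1 ⇒ step 2: ADDCBDBDCA ⇒ CA·CB·CB·DBD·ADD·CB·ADD·CB·DBD·CA
    A ↦ CA
    B ↦ ADD
    C ↦ DBD
    D ↦ CB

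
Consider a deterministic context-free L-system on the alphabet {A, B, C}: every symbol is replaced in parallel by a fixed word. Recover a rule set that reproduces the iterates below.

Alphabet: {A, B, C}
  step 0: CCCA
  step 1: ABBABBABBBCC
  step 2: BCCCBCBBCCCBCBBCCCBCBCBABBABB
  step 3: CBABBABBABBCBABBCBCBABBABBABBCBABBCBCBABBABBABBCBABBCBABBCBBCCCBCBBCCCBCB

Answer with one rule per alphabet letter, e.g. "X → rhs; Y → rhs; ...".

A->BCC, B->CB, C->ABB

  step 2 ⇒ step 3: BCCCBCBBCCCBCBBCCCBCBCBABBABB ⇒ CB·ABB·ABB·ABB·CB·ABB·CB·CB·ABB·ABB·ABB·CB·ABB·CB·CB·ABB·ABB·ABB·CB·ABB·CB·ABB·CB·BCC·CB·CB·BCC·CB·CB
    A ↦ BCC
    B ↦ CB
    C ↦ ABB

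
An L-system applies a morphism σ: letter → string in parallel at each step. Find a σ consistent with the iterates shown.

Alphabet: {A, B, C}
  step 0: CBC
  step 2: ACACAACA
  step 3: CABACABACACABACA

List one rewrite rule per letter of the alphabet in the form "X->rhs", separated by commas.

  step 2 ⇒ step 3: ACACAACA ⇒ CA·BA·CA·BA·CA·CA·BA·CA
    A ↦ CA
    C ↦ BA
    B ↦ A  (constrained at step 0)

A->CA, B->A, C->BA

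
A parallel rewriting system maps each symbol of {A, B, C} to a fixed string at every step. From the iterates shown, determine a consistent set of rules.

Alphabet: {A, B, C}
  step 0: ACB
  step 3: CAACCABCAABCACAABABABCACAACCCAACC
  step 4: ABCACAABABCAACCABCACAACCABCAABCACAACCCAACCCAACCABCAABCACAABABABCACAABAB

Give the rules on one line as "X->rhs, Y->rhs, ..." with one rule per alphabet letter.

  step 3 ⇒ step 4: CAACCABCAABCACAABABABCACAACCCAACC ⇒ AB·CA·CA·AB·AB·CA·ACC·AB·CA·CA·ACC·AB·CA·AB·CA·CA·ACC·CA·ACC·CA·ACC·AB·CA·AB·CA·CA·AB·AB·AB·CA·CA·AB·AB
    A ↦ CA
    B ↦ ACC
    C ↦ AB

A->CA, B->ACC, C->AB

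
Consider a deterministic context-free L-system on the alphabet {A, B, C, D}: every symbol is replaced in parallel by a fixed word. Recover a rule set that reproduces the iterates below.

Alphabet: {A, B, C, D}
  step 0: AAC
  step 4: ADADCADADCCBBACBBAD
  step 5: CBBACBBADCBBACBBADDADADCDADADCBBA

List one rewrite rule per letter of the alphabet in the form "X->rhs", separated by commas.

A->C, B->AD, C->D, D->BBA

  step 4 ⇒ step 5: ADADCADADCCBBACBBAD ⇒ C·BBA·C·BBA·D·C·BBA·C·BBA·D·D·AD·AD·C·D·AD·AD·C·BBA
    A ↦ C
    B ↦ AD
    C ↦ D
    D ↦ BBA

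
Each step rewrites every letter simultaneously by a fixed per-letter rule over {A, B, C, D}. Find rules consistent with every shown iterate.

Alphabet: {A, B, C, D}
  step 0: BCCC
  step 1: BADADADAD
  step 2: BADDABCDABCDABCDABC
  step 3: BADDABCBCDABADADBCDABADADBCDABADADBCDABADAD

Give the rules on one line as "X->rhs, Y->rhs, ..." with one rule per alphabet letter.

A->DA, B->BAD, C->AD, D->BC

  step 2 ⇒ step 3: BADDABCDABCDABCDABC ⇒ BAD·DA·BC·BC·DA·BAD·AD·BC·DA·BAD·AD·BC·DA·BAD·AD·BC·DA·BAD·AD
    A ↦ DA
    B ↦ BAD
    C ↦ AD
    D ↦ BC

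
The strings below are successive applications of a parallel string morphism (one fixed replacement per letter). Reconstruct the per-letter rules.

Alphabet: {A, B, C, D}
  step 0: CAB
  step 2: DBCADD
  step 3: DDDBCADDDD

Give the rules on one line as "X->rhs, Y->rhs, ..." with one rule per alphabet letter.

  step 2 ⇒ step 3: DBCADD ⇒ DD·D·B·CA·DD·DD
    A ↦ CA
    B ↦ D
    C ↦ B
    D ↦ DD

A->CA, B->D, C->B, D->DD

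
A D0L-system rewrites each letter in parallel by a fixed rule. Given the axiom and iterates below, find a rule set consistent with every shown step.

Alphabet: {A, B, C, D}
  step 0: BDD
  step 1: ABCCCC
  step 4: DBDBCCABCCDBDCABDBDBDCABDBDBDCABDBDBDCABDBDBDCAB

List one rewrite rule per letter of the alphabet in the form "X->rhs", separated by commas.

A->DC, B->AB, C->DB, D->CC

  step 0 ⇒ step 1: BDD ⇒ AB·CC·CC
    B ↦ AB
    D ↦ CC
    A ↦ DC  (constrained at step 1)
    C ↦ DB  (constrained at step 1)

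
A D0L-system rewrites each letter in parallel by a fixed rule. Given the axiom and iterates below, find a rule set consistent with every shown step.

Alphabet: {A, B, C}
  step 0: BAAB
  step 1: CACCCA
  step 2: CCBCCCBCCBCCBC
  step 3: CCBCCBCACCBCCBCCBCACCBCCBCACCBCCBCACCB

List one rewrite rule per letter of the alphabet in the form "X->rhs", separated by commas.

  step 2 ⇒ step 3: CCBCCCBCCBCCBC ⇒ CCB·CCB·CA·CCB·CCB·CCB·CA·CCB·CCB·CA·CCB·CCB·CA·CCB
    B ↦ CA
    C ↦ CCB
  step 0 ⇒ step 1: BAAB ⇒ CA·C·C·CA
    A ↦ C

A->C, B->CA, C->CCB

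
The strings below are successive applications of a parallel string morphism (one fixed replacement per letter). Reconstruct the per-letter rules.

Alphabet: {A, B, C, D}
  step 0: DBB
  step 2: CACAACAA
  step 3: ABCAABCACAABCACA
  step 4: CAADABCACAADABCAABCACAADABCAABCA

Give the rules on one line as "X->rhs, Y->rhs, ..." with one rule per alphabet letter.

A->CA, B->AD, C->AB, D->A

  step 3 ⇒ step 4: ABCAABCACAABCACA ⇒ CA·AD·AB·CA·CA·AD·AB·CA·AB·CA·CA·AD·AB·CA·AB·CA
    A ↦ CA
    B ↦ AD
    C ↦ AB
    D ↦ A  (constrained at step 0)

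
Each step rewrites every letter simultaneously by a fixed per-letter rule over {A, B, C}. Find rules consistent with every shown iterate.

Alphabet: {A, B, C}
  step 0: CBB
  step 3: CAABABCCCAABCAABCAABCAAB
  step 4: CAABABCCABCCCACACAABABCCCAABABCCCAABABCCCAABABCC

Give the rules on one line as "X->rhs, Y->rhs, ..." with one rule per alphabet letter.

A->AB, B->CC, C->CA

  step 3 ⇒ step 4: CAABABCCCAABCAABCAABCAAB ⇒ CA·AB·AB·CC·AB·CC·CA·CA·CA·AB·AB·CC·CA·AB·AB·CC·CA·AB·AB·CC·CA·AB·AB·CC
    A ↦ AB
    B ↦ CC
    C ↦ CA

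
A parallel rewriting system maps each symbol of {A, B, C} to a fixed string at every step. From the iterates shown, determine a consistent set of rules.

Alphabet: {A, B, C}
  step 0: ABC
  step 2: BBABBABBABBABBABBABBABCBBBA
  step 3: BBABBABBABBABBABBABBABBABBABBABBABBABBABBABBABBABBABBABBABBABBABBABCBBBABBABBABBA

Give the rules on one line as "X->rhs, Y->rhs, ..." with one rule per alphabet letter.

A->BBA, B->BBA, C->BCB

  step 2 ⇒ step 3: BBABBABBABBABBABBABBABCBBBA ⇒ BBA·BBA·BBA·BBA·BBA·BBA·BBA·BBA·BBA·BBA·BBA·BBA·BBA·BBA·BBA·BBA·BBA·BBA·BBA·BBA·BBA·BBA·BCB·BBA·BBA·BBA·BBA
    A ↦ BBA
    B ↦ BBA
    C ↦ BCB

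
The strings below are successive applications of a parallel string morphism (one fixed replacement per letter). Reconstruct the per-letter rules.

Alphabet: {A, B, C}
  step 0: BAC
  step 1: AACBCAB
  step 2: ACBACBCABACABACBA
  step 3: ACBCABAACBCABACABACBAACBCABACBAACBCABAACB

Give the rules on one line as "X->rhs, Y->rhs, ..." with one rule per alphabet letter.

  step 2 ⇒ step 3: ACBACBCABACABACBA ⇒ ACB·CAB·A·ACB·CAB·A·CAB·ACB·A·ACB·CAB·ACB·A·ACB·CAB·A·ACB
    A ↦ ACB
    B ↦ A
    C ↦ CAB

A->ACB, B->A, C->CAB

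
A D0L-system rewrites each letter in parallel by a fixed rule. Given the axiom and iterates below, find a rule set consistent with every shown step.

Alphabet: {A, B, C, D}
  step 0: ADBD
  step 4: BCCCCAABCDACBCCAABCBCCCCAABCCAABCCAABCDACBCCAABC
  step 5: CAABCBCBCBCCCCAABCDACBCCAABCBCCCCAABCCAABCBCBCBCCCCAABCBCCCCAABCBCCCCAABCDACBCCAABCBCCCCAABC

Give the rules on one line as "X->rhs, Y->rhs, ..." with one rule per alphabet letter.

  step 4 ⇒ step 5: BCCCCAABCDACBCCAABCBCCCCAABCCAABCCAABCDACBCCAABC ⇒ CAA·BC·BC·BC·BC·C·C·CAA·BC·DA·C·BC·CAA·BC·BC·C·C·CAA·BC·CAA·BC·BC·BC·BC·C·C·CAA·BC·BC·C·C·CAA·BC·BC·C·C·CAA·BC·DA·C·BC·CAA·BC·BC·C·C·CAA·BC
    A ↦ C
    B ↦ CAA
    C ↦ BC
    D ↦ DA

A->C, B->CAA, C->BC, D->DA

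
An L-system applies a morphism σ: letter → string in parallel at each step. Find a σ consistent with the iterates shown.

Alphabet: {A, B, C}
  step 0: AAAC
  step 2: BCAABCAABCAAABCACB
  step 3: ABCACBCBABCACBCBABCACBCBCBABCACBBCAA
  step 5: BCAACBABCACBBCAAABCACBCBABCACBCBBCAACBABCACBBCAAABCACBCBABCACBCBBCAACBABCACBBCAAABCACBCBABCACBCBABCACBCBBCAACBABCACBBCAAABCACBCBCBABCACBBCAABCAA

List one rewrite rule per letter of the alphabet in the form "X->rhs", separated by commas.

A->CB, B->A, C->BCA

  step 2 ⇒ step 3: BCAABCAABCAAABCACB ⇒ A·BCA·CB·CB·A·BCA·CB·CB·A·BCA·CB·CB·CB·A·BCA·CB·BCA·A
    A ↦ CB
    B ↦ A
    C ↦ BCA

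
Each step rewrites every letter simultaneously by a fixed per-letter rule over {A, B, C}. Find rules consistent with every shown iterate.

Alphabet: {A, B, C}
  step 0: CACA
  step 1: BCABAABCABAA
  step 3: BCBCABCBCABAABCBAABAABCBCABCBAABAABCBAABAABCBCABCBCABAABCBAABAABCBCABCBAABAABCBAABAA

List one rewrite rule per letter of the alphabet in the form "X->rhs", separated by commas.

A->BAA, B->BC, C->BCA

  step 0 ⇒ step 1: CACA ⇒ BCA·BAA·BCA·BAA
    A ↦ BAA
    C ↦ BCA
    B ↦ BC  (constrained at step 1)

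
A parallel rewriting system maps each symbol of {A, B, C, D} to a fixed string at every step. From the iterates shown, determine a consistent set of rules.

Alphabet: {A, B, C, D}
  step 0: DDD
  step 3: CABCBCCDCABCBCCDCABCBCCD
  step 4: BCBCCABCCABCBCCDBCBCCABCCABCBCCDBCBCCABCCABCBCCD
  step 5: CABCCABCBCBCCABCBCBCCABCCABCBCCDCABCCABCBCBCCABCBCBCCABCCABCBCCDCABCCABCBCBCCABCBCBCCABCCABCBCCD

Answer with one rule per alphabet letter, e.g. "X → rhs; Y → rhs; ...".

  step 4 ⇒ step 5: BCBCCABCCABCBCCDBCBCCABCCABCBCCDBCBCCABCCABCBCCD ⇒ CA·BC·CA·BC·BC·BC·CA·BC·BC·BC·CA·BC·CA·BC·BC·CD·CA·BC·CA·BC·BC·BC·CA·BC·BC·BC·CA·BC·CA·BC·BC·CD·CA·BC·CA·BC·BC·BC·CA·BC·BC·BC·CA·BC·CA·BC·BC·CD
    A ↦ BC
    B ↦ CA
    C ↦ BC
    D ↦ CD

A->BC, B->CA, C->BC, D->CD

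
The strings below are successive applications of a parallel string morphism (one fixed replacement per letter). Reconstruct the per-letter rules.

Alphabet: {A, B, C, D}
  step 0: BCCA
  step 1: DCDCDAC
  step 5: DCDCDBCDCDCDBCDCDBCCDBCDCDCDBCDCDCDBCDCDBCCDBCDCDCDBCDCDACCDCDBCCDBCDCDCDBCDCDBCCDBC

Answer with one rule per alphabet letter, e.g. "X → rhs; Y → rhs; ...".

  step 0 ⇒ step 1: BCCA ⇒ D·CD·CD·AC
    A ↦ AC
    B ↦ D
    C ↦ CD
    D ↦ BC  (constrained at step 1)

A->AC, B->D, C->CD, D->BC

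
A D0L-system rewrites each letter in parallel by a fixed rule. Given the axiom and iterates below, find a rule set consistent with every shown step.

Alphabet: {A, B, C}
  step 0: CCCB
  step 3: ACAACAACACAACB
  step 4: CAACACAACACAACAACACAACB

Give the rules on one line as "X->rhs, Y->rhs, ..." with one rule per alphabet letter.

A->CA, B->CB, C->A

  step 3 ⇒ step 4: ACAACAACACAACB ⇒ CA·A·CA·CA·A·CA·CA·A·CA·A·CA·CA·A·CB
    A ↦ CA
    B ↦ CB
    C ↦ A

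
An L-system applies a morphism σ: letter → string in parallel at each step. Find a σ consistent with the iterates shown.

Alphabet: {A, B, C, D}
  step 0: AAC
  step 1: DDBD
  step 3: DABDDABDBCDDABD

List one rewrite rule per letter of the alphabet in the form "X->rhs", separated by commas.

  step 0 ⇒ step 1: AAC ⇒ D·D·BD
    A ↦ D
    C ↦ BD
    B ↦ DA  (constrained at step 1)
    D ↦ BC  (constrained at step 1)

A->D, B->DA, C->BD, D->BC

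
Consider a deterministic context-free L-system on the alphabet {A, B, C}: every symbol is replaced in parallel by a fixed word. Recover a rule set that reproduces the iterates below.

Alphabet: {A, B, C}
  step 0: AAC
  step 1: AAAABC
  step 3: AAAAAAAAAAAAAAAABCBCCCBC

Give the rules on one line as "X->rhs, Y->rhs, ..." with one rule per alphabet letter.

A->AA, B->CC, C->BC

  step 0 ⇒ step 1: AAC ⇒ AA·AA·BC
    A ↦ AA
    C ↦ BC
    B ↦ CC  (constrained at step 1)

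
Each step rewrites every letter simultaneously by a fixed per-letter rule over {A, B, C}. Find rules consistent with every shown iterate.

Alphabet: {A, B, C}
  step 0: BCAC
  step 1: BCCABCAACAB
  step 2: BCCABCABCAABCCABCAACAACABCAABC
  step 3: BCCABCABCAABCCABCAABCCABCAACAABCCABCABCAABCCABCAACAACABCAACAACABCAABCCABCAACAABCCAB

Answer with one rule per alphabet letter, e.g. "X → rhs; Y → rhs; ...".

A->CAA, B->BC, C->CAB

  step 2 ⇒ step 3: BCCABCABCAABCCABCAACAACABCAABC ⇒ BC·CAB·CAB·CAA·BC·CAB·CAA·BC·CAB·CAA·CAA·BC·CAB·CAB·CAA·BC·CAB·CAA·CAA·CAB·CAA·CAA·CAB·CAA·BC·CAB·CAA·CAA·BC·CAB
    A ↦ CAA
    B ↦ BC
    C ↦ CAB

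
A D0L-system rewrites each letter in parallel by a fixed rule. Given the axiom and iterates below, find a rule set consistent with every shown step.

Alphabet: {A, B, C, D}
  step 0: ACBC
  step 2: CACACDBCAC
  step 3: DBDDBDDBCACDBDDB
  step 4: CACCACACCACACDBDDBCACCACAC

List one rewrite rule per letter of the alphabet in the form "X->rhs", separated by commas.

A->D, B->C, C->DB, D->CA

  step 3 ⇒ step 4: DBDDBDDBCACDBDDB ⇒ CA·C·CA·CA·C·CA·CA·C·DB·D·DB·CA·C·CA·CA·C
    A ↦ D
    B ↦ C
    C ↦ DB
    D ↦ CA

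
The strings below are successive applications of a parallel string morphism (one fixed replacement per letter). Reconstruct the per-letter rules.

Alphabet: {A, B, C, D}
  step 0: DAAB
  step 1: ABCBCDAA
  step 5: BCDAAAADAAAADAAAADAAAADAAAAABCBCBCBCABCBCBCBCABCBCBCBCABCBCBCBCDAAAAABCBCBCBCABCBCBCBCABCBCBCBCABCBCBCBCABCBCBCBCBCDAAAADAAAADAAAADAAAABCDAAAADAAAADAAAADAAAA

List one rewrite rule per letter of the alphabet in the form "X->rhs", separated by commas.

  step 0 ⇒ step 1: DAAB ⇒ A·BC·BC·DAA
    A ↦ BC
    B ↦ DAA
    D ↦ A
    C ↦ AA  (constrained at step 1)

A->BC, B->DAA, C->AA, D->A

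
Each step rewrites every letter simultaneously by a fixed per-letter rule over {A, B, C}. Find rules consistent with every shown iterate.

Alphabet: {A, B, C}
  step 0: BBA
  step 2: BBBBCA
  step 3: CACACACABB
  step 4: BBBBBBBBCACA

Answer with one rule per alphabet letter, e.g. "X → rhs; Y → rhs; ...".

A->B, B->CA, C->B

  step 3 ⇒ step 4: CACACACABB ⇒ B·B·B·B·B·B·B·B·CA·CA
    A ↦ B
    B ↦ CA
    C ↦ B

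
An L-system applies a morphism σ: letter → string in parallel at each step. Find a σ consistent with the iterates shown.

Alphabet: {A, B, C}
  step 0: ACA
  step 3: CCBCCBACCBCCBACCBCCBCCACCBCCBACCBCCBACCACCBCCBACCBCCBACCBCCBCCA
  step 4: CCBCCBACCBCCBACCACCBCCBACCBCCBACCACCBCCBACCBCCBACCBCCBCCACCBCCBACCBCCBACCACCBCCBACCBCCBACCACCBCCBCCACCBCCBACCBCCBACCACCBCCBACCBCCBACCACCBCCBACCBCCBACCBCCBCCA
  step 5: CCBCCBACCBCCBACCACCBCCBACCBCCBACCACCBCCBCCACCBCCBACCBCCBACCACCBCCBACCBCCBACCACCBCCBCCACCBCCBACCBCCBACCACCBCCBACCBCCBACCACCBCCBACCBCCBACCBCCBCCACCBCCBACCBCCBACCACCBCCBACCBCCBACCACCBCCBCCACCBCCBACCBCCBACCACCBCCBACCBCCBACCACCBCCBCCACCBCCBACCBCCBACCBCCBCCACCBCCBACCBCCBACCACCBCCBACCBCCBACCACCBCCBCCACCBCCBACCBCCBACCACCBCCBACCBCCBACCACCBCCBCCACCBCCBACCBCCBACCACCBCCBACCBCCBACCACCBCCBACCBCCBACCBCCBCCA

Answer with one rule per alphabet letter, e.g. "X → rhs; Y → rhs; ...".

A->CCA, B->A, C->CCB

  step 4 ⇒ step 5: CCBCCBACCBCCBACCACCBCCBACCBCCBACCACCBCCBACCBCCBACCBCCBCCACCBCCBACCBCCBACCACCBCCBACCBCCBACCACCBCCBCCACCBCCBACCBCCBACCACCBCCBACCBCCBACCACCBCCBACCBCCBACCBCCBCCA ⇒ CCB·CCB·A·CCB·CCB·A·CCA·CCB·CCB·A·CCB·CCB·A·CCA·CCB·CCB·CCA·CCB·CCB·A·CCB·CCB·A·CCA·CCB·CCB·A·CCB·CCB·A·CCA·CCB·CCB·CCA·CCB·CCB·A·CCB·CCB·A·CCA·CCB·CCB·A·CCB·CCB·A·CCA·CCB·CCB·A·CCB·CCB·A·CCB·CCB·CCA·CCB·CCB·A·CCB·CCB·A·CCA·CCB·CCB·A·CCB·CCB·A·CCA·CCB·CCB·CCA·CCB·CCB·A·CCB·CCB·A·CCA·CCB·CCB·A·CCB·CCB·A·CCA·CCB·CCB·CCA·CCB·CCB·A·CCB·CCB·A·CCB·CCB·CCA·CCB·CCB·A·CCB·CCB·A·CCA·CCB·CCB·A·CCB·CCB·A·CCA·CCB·CCB·CCA·CCB·CCB·A·CCB·CCB·A·CCA·CCB·CCB·A·CCB·CCB·A·CCA·CCB·CCB·CCA·CCB·CCB·A·CCB·CCB·A·CCA·CCB·CCB·A·CCB·CCB·A·CCA·CCB·CCB·A·CCB·CCB·A·CCB·CCB·CCA
    A ↦ CCA
    B ↦ A
    C ↦ CCB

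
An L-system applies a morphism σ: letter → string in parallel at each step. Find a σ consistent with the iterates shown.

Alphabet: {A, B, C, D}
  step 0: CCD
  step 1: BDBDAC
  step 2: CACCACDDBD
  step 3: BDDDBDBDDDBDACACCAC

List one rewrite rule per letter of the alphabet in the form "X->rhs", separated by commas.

  step 2 ⇒ step 3: CACCACDDBD ⇒ BD·DD·BD·BD·DD·BD·AC·AC·C·AC
    A ↦ DD
    B ↦ C
    C ↦ BD
    D ↦ AC

A->DD, B->C, C->BD, D->AC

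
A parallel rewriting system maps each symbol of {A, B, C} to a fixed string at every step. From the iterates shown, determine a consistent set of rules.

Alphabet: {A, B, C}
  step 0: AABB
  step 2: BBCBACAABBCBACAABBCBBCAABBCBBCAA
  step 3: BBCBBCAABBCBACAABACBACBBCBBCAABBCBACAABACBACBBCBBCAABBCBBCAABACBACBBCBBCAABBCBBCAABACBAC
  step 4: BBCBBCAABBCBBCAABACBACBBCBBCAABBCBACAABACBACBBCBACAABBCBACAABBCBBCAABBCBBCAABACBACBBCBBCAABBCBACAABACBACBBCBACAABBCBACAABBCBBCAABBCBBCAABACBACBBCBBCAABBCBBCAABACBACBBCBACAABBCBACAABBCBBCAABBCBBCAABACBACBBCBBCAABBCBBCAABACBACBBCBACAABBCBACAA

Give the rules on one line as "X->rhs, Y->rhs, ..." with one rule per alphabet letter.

  step 3 ⇒ step 4: BBCBBCAABBCBACAABACBACBBCBBCAABBCBACAABACBACBBCBBCAABBCBBCAABACBACBBCBBCAABBCBBCAABACBAC ⇒ BBC·BBC·AA·BBC·BBC·AA·BAC·BAC·BBC·BBC·AA·BBC·BAC·AA·BAC·BAC·BBC·BAC·AA·BBC·BAC·AA·BBC·BBC·AA·BBC·BBC·AA·BAC·BAC·BBC·BBC·AA·BBC·BAC·AA·BAC·BAC·BBC·BAC·AA·BBC·BAC·AA·BBC·BBC·AA·BBC·BBC·AA·BAC·BAC·BBC·BBC·AA·BBC·BBC·AA·BAC·BAC·BBC·BAC·AA·BBC·BAC·AA·BBC·BBC·AA·BBC·BBC·AA·BAC·BAC·BBC·BBC·AA·BBC·BBC·AA·BAC·BAC·BBC·BAC·AA·BBC·BAC·AA
    A ↦ BAC
    B ↦ BBC
    C ↦ AA

A->BAC, B->BBC, C->AA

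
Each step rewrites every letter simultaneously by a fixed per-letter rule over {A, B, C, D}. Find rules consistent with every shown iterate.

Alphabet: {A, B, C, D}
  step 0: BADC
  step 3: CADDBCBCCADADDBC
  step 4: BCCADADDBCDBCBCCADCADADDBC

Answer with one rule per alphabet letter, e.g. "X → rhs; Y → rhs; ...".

A->C, B->D, C->BC, D->AD

  step 3 ⇒ step 4: CADDBCBCCADADDBC ⇒ BC·C·AD·AD·D·BC·D·BC·BC·C·AD·C·AD·AD·D·BC
    A ↦ C
    B ↦ D
    C ↦ BC
    D ↦ AD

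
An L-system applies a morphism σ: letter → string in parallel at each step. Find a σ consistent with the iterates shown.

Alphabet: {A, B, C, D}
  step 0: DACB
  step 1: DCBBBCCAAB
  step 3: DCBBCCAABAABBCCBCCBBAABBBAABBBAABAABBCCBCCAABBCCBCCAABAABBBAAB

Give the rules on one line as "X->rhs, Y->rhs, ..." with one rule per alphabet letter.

A->B, B->AAB, C->BCC, D->DCB

  step 0 ⇒ step 1: DACB ⇒ DCB·B·BCC·AAB
    A ↦ B
    B ↦ AAB
    C ↦ BCC
    D ↦ DCB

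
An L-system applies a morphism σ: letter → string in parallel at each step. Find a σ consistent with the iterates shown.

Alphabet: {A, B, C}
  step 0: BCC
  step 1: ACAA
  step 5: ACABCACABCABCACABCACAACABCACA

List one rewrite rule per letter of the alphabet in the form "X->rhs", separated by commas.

A->BC, B->AC, C->A

  step 0 ⇒ step 1: BCC ⇒ AC·A·A
    B ↦ AC
    C ↦ A
    A ↦ BC  (constrained at step 1)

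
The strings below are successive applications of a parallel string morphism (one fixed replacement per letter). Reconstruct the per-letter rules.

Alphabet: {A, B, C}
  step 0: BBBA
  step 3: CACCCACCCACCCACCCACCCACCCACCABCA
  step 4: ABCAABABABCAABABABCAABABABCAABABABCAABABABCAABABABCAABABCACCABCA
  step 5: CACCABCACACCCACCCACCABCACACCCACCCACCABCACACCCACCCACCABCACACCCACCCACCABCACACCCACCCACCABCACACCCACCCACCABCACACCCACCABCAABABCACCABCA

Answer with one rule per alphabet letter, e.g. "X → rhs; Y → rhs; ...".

  step 4 ⇒ step 5: ABCAABABABCAABABABCAABABABCAABABABCAABABABCAABABABCAABABCACCABCA ⇒ CA·CC·AB·CA·CA·CC·CA·CC·CA·CC·AB·CA·CA·CC·CA·CC·CA·CC·AB·CA·CA·CC·CA·CC·CA·CC·AB·CA·CA·CC·CA·CC·CA·CC·AB·CA·CA·CC·CA·CC·CA·CC·AB·CA·CA·CC·CA·CC·CA·CC·AB·CA·CA·CC·CA·CC·AB·CA·AB·AB·CA·CC·AB·CA
    A ↦ CA
    B ↦ CC
    C ↦ AB

A->CA, B->CC, C->AB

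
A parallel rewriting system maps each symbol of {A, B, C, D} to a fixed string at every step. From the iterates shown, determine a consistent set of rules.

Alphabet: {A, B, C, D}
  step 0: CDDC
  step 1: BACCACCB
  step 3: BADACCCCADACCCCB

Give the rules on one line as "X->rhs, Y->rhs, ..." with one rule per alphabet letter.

  step 0 ⇒ step 1: CDDC ⇒ B·ACC·ACC·B
    C ↦ B
    D ↦ ACC
    A ↦ AD  (constrained at step 1)
    B ↦ C  (constrained at step 1)

A->AD, B->C, C->B, D->ACC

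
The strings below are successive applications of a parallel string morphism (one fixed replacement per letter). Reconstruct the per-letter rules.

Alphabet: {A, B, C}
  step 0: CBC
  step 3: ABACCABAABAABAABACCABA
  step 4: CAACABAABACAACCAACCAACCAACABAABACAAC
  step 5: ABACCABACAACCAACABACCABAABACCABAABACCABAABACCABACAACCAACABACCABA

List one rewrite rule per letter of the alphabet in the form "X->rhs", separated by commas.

  step 4 ⇒ step 5: CAACABAABACAACCAACCAACCAACABAABACAAC ⇒ ABA·C·C·ABA·C·AA·C·C·AA·C·ABA·C·C·ABA·ABA·C·C·ABA·ABA·C·C·ABA·ABA·C·C·ABA·C·AA·C·C·AA·C·ABA·C·C·ABA
    A ↦ C
    B ↦ AA
    C ↦ ABA

A->C, B->AA, C->ABA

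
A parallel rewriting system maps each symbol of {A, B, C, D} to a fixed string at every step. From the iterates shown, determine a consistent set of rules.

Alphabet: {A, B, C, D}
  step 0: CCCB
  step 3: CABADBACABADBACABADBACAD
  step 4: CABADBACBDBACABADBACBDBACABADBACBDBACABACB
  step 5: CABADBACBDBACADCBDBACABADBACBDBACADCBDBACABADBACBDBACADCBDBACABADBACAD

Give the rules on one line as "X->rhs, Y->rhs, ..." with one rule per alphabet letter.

  step 4 ⇒ step 5: CABADBACBDBACABADBACBDBACABADBACBDBACABACB ⇒ CA·BA·D·BA·CB·D·BA·CA·D·CB·D·BA·CA·BA·D·BA·CB·D·BA·CA·D·CB·D·BA·CA·BA·D·BA·CB·D·BA·CA·D·CB·D·BA·CA·BA·D·BA·CA·D
    A ↦ BA
    B ↦ D
    C ↦ CA
    D ↦ CB

A->BA, B->D, C->CA, D->CB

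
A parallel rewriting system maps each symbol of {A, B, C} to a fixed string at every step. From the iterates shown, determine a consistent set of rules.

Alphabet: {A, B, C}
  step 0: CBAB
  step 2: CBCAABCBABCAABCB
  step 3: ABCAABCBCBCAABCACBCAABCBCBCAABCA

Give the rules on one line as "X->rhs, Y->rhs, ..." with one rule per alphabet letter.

A->CB, B->CA, C->AB

  step 2 ⇒ step 3: CBCAABCBABCAABCB ⇒ AB·CA·AB·CB·CB·CA·AB·CA·CB·CA·AB·CB·CB·CA·AB·CA
    A ↦ CB
    B ↦ CA
    C ↦ AB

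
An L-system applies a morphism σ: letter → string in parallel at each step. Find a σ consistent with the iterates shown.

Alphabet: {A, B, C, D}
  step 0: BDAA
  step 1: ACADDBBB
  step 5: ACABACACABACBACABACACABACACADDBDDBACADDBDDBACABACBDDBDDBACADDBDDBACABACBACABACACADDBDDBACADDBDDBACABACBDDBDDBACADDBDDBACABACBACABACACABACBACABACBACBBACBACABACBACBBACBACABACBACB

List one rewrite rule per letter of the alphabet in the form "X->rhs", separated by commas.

  step 0 ⇒ step 1: BDAA ⇒ ACA·DDB·B·B
    A ↦ B
    B ↦ ACA
    D ↦ DDB
    C ↦ AC  (constrained at step 1)

A->B, B->ACA, C->AC, D->DDB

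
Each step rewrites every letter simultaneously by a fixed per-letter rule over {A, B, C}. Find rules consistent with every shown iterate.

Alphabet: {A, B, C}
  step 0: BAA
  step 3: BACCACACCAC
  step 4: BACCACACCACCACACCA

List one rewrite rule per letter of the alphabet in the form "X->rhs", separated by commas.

A->C, B->BA, C->CA

  step 3 ⇒ step 4: BACCACACCAC ⇒ BA·C·CA·CA·C·CA·C·CA·CA·C·CA
    A ↦ C
    B ↦ BA
    C ↦ CA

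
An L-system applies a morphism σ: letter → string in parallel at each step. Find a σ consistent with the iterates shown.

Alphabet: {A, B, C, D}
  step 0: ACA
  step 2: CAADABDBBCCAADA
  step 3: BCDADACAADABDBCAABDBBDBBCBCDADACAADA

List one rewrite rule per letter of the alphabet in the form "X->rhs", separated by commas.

A->DA, B->BDB, C->BC, D->CAA

  step 2 ⇒ step 3: CAADABDBBCCAADA ⇒ BC·DA·DA·CAA·DA·BDB·CAA·BDB·BDB·BC·BC·DA·DA·CAA·DA
    A ↦ DA
    B ↦ BDB
    C ↦ BC
    D ↦ CAA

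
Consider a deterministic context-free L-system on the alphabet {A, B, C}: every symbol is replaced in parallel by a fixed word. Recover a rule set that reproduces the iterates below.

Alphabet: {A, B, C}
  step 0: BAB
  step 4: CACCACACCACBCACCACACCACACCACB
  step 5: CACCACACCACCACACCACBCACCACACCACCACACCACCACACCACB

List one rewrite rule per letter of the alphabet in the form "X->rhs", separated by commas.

  step 4 ⇒ step 5: CACCACACCACBCACCACACCACACCACB ⇒ CA·C·CA·CA·C·CA·C·CA·CA·C·CA·CB·CA·C·CA·CA·C·CA·C·CA·CA·C·CA·C·CA·CA·C·CA·CB
    A ↦ C
    B ↦ CB
    C ↦ CA

A->C, B->CB, C->CA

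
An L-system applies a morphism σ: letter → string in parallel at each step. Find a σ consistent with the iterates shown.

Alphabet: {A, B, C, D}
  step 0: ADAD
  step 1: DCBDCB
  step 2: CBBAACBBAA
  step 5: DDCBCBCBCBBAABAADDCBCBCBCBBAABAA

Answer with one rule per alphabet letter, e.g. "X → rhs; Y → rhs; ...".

  step 1 ⇒ step 2: DCBDCB ⇒ CB·B·AA·CB·B·AA
    B ↦ AA
    C ↦ B
    D ↦ CB
  step 0 ⇒ step 1: ADAD ⇒ D·CB·D·CB
    A ↦ D

A->D, B->AA, C->B, D->CB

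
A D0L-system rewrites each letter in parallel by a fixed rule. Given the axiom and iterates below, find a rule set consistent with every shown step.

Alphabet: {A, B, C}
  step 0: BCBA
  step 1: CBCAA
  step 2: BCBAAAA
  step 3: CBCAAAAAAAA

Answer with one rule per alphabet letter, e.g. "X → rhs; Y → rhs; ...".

  step 2 ⇒ step 3: BCBAAAA ⇒ C·B·C·AA·AA·AA·AA
    A ↦ AA
    B ↦ C
    C ↦ B

A->AA, B->C, C->B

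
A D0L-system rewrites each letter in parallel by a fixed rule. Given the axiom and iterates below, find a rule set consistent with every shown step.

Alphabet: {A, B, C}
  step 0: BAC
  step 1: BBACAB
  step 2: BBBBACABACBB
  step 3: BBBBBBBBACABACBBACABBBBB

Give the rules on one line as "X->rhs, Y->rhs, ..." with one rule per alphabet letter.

  step 2 ⇒ step 3: BBBBACABACBB ⇒ BB·BB·BB·BB·AC·AB·AC·BB·AC·AB·BB·BB
    A ↦ AC
    B ↦ BB
    C ↦ AB

A->AC, B->BB, C->AB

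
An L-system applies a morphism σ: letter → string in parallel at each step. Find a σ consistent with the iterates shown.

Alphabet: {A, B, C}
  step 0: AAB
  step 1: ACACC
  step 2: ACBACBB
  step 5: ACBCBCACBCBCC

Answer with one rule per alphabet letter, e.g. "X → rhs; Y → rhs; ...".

A->AC, B->C, C->B

  step 1 ⇒ step 2: ACACC ⇒ AC·B·AC·B·B
    A ↦ AC
    C ↦ B
  step 0 ⇒ step 1: AAB ⇒ AC·AC·C
    B ↦ C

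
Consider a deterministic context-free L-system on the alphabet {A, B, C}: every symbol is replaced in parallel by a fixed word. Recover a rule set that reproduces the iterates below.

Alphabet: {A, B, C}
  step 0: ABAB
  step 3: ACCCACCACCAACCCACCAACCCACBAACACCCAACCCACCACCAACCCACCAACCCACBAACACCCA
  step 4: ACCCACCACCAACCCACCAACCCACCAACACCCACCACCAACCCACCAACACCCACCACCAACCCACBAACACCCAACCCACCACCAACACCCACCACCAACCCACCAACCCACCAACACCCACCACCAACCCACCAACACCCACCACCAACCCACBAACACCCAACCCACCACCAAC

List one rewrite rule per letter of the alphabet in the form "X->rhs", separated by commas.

  step 3 ⇒ step 4: ACCCACCACCAACCCACCAACCCACBAACACCCAACCCACCACCAACCCACCAACCCACBAACACCCA ⇒ AC·CCA·CCA·CCA·AC·CCA·CCA·AC·CCA·CCA·AC·AC·CCA·CCA·CCA·AC·CCA·CCA·AC·AC·CCA·CCA·CCA·AC·CCA·CBA·AC·AC·CCA·AC·CCA·CCA·CCA·AC·AC·CCA·CCA·CCA·AC·CCA·CCA·AC·CCA·CCA·AC·AC·CCA·CCA·CCA·AC·CCA·CCA·AC·AC·CCA·CCA·CCA·AC·CCA·CBA·AC·AC·CCA·AC·CCA·CCA·CCA·AC
    A ↦ AC
    B ↦ CBA
    C ↦ CCA

A->AC, B->CBA, C->CCA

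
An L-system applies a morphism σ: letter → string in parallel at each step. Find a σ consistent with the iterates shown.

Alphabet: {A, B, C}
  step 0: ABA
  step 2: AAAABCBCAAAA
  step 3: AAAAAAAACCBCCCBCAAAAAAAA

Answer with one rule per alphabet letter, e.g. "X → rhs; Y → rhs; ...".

  step 2 ⇒ step 3: AAAABCBCAAAA ⇒ AA·AA·AA·AA·CC·BC·CC·BC·AA·AA·AA·AA
    A ↦ AA
    B ↦ CC
    C ↦ BC

A->AA, B->CC, C->BC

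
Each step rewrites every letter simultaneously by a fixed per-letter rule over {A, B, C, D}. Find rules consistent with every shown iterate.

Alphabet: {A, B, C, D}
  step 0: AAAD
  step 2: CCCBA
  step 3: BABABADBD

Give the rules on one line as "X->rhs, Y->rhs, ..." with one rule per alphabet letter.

A->D, B->DB, C->BA, D->C

  step 2 ⇒ step 3: CCCBA ⇒ BA·BA·BA·DB·D
    A ↦ D
    B ↦ DB
    C ↦ BA
    D ↦ C  (constrained at step 0)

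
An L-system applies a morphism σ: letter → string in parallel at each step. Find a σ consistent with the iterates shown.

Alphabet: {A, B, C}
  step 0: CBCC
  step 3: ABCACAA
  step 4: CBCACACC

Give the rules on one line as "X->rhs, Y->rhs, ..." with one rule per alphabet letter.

A->C, B->BC, C->A

  step 3 ⇒ step 4: ABCACAA ⇒ C·BC·A·C·A·C·C
    A ↦ C
    B ↦ BC
    C ↦ A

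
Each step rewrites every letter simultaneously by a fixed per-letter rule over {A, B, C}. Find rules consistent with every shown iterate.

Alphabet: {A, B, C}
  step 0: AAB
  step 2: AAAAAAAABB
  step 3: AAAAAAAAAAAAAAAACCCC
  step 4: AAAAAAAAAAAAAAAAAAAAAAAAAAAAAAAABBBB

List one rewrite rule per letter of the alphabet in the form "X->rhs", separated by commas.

  step 3 ⇒ step 4: AAAAAAAAAAAAAAAACCCC ⇒ AA·AA·AA·AA·AA·AA·AA·AA·AA·AA·AA·AA·AA·AA·AA·AA·B·B·B·B
    A ↦ AA
    C ↦ B
  step 2 ⇒ step 3: AAAAAAAABB ⇒ AA·AA·AA·AA·AA·AA·AA·AA·CC·CC
    B ↦ CC

A->AA, B->CC, C->B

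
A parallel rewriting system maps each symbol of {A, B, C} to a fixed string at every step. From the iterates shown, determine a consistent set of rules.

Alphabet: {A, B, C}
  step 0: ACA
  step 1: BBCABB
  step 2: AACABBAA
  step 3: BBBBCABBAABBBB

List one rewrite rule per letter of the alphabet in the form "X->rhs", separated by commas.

A->BB, B->A, C->CA

  step 2 ⇒ step 3: AACABBAA ⇒ BB·BB·CA·BB·A·A·BB·BB
    A ↦ BB
    B ↦ A
    C ↦ CA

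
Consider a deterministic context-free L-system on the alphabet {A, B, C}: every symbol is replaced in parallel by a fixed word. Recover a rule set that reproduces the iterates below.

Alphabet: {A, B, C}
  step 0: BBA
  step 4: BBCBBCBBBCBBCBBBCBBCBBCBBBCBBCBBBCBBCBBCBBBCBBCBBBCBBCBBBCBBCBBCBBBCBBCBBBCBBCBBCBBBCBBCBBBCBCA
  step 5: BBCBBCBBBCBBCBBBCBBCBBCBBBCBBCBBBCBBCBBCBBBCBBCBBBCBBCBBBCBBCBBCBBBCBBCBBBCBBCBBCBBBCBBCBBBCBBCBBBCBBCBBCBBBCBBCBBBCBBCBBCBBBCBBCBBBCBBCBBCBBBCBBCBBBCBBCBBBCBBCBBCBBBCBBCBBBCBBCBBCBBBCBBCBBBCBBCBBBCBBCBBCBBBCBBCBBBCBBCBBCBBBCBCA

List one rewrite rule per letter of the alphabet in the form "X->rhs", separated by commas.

  step 4 ⇒ step 5: BBCBBCBBBCBBCBBBCBBCBBCBBBCBBCBBBCBBCBBCBBBCBBCBBBCBBCBBBCBBCBBCBBBCBBCBBBCBBCBBCBBBCBBCBBBCBCA ⇒ BBC·BBC·B·BBC·BBC·B·BBC·BBC·BBC·B·BBC·BBC·B·BBC·BBC·BBC·B·BBC·BBC·B·BBC·BBC·B·BBC·BBC·BBC·B·BBC·BBC·B·BBC·BBC·BBC·B·BBC·BBC·B·BBC·BBC·B·BBC·BBC·BBC·B·BBC·BBC·B·BBC·BBC·BBC·B·BBC·BBC·B·BBC·BBC·BBC·B·BBC·BBC·B·BBC·BBC·B·BBC·BBC·BBC·B·BBC·BBC·B·BBC·BBC·BBC·B·BBC·BBC·B·BBC·BBC·B·BBC·BBC·BBC·B·BBC·BBC·B·BBC·BBC·BBC·B·BBC·B·CA
    A ↦ CA
    B ↦ BBC
    C ↦ B

A->CA, B->BBC, C->B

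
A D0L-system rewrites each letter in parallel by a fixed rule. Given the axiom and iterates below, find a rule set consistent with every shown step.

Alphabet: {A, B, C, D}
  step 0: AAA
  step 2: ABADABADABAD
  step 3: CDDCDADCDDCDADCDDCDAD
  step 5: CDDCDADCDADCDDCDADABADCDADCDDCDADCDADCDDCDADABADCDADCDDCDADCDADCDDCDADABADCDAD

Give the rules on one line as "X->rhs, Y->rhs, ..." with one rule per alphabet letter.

  step 2 ⇒ step 3: ABADABADABAD ⇒ CD·D·CD·AD·CD·D·CD·AD·CD·D·CD·AD
    A ↦ CD
    B ↦ D
    D ↦ AD
    C ↦ AB  (constrained at step 3)

A->CD, B->D, C->AB, D->AD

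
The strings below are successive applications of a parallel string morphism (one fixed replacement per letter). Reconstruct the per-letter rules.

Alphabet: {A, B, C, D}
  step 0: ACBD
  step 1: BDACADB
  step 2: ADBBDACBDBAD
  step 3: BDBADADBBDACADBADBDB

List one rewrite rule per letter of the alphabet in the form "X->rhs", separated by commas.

  step 2 ⇒ step 3: ADBBDACBDBAD ⇒ BD·B·AD·AD·B·BD·AC·AD·B·AD·BD·B
    A ↦ BD
    B ↦ AD
    C ↦ AC
    D ↦ B

A->BD, B->AD, C->AC, D->B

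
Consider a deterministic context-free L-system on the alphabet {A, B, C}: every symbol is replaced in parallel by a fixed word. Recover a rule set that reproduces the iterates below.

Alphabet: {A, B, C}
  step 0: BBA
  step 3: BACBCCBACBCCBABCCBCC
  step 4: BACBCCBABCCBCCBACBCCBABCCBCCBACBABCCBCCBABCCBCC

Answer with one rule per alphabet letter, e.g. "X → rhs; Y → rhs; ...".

A->C, B->BA, C->BCC

  step 3 ⇒ step 4: BACBCCBACBCCBABCCBCC ⇒ BA·C·BCC·BA·BCC·BCC·BA·C·BCC·BA·BCC·BCC·BA·C·BA·BCC·BCC·BA·BCC·BCC
    A ↦ C
    B ↦ BA
    C ↦ BCC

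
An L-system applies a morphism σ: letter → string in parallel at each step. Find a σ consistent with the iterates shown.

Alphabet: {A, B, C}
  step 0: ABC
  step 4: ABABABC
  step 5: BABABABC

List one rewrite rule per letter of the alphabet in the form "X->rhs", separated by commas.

  step 4 ⇒ step 5: ABABABC ⇒ B·A·B·A·B·A·BC
    A ↦ B
    B ↦ A
    C ↦ BC

A->B, B->A, C->BC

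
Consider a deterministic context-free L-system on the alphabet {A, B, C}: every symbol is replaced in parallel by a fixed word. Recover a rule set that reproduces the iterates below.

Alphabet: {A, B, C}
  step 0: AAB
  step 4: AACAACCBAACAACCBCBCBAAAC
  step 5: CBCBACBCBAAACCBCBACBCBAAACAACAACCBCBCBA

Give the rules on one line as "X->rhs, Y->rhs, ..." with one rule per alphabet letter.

  step 4 ⇒ step 5: AACAACCBAACAACCBCBCBAAAC ⇒ CB·CB·A·CB·CB·A·A·AC·CB·CB·A·CB·CB·A·A·AC·A·AC·A·AC·CB·CB·CB·A
    A ↦ CB
    B ↦ AC
    C ↦ A

A->CB, B->AC, C->A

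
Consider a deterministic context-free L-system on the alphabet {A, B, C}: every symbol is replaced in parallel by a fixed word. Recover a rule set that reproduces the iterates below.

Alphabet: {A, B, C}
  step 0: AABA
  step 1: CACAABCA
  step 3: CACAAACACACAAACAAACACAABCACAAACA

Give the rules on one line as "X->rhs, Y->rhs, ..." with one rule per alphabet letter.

A->CA, B->AB, C->AA

  step 0 ⇒ step 1: AABA ⇒ CA·CA·AB·CA
    A ↦ CA
    B ↦ AB
    C ↦ AA  (constrained at step 1)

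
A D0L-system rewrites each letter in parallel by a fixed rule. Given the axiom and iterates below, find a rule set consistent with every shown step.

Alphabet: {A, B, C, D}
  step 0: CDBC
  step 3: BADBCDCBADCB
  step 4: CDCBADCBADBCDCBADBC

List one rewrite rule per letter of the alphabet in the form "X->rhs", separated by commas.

A->DCB, B->C, C->B, D->AD

  step 3 ⇒ step 4: BADBCDCBADCB ⇒ C·DCB·AD·C·B·AD·B·C·DCB·AD·B·C
    A ↦ DCB
    B ↦ C
    C ↦ B
    D ↦ AD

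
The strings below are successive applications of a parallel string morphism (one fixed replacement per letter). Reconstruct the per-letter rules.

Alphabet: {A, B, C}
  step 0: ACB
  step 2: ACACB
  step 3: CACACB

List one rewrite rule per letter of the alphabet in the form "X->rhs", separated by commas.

A->C, B->CB, C->A

  step 2 ⇒ step 3: ACACB ⇒ C·A·C·A·CB
    A ↦ C
    B ↦ CB
    C ↦ A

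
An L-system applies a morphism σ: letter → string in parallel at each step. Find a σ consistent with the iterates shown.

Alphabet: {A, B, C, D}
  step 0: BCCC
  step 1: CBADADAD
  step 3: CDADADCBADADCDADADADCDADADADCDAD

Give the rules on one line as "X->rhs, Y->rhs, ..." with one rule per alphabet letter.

A->CD, B->CB, C->AD, D->AD

  step 0 ⇒ step 1: BCCC ⇒ CB·AD·AD·AD
    B ↦ CB
    C ↦ AD
    A ↦ CD  (constrained at step 1)
    D ↦ AD  (constrained at step 1)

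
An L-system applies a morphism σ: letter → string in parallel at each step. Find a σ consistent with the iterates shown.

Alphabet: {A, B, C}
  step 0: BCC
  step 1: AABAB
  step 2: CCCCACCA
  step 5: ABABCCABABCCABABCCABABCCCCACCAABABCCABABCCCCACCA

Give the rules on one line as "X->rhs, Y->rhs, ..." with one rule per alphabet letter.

  step 1 ⇒ step 2: AABAB ⇒ CC·CC·A·CC·A
    A ↦ CC
    B ↦ A
  step 0 ⇒ step 1: BCC ⇒ A·AB·AB
    C ↦ AB

A->CC, B->A, C->AB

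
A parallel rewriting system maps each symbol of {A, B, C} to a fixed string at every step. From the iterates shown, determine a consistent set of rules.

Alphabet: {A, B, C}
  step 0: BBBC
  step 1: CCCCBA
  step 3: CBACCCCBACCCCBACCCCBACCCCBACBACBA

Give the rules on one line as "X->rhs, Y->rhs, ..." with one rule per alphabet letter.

A->CC, B->C, C->CBA

  step 0 ⇒ step 1: BBBC ⇒ C·C·C·CBA
    B ↦ C
    C ↦ CBA
    A ↦ CC  (constrained at step 1)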